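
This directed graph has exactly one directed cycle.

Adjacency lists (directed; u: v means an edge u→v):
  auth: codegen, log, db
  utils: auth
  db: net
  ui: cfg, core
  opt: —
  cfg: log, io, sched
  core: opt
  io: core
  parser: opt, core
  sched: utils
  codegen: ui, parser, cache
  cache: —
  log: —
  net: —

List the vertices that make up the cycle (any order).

DFS with gray/black marking from auth:
auth gray
  codegen gray
    ui gray
      cfg gray
        log gray
        log black
        io gray
          core gray
            opt gray
            opt black
          core black
        io black
        sched gray
          utils gray
            utils→auth: auth is gray → back edge
Back edge closes the cycle auth → codegen → ui → cfg → sched → utils → auth; its vertices are {ui, cfg, auth, sched, utils, codegen}.

ui, cfg, auth, sched, utils, codegen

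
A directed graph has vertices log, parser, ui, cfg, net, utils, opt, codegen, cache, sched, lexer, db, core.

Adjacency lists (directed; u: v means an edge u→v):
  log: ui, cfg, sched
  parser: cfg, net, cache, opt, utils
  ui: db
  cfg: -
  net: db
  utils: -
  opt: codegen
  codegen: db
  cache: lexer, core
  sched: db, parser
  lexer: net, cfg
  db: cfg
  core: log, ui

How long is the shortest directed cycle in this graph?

5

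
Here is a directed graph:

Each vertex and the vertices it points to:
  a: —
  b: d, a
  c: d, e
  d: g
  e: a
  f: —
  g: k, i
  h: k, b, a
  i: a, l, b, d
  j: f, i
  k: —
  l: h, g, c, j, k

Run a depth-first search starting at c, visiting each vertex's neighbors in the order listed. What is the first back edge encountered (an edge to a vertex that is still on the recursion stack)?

b→d

DFS from c (visiting each vertex's neighbors in the order listed); mark gray on enter, black on exit:
c gray
  d gray
    g gray
      k gray
      k black
      i gray
        a gray
        a black
        l gray
          h gray
            h→k: k black — skip
            b gray
              b→d: d is gray → back edge
First back edge: b → d.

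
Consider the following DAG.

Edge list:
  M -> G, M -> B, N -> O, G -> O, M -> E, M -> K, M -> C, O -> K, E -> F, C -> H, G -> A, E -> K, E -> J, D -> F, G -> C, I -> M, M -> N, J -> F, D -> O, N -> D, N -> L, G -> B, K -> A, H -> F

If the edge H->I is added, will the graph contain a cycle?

Yes

Adding H→I creates a cycle iff I can already reach H.
Path from I: I → M → C → H.
So I → … → H → I is a cycle.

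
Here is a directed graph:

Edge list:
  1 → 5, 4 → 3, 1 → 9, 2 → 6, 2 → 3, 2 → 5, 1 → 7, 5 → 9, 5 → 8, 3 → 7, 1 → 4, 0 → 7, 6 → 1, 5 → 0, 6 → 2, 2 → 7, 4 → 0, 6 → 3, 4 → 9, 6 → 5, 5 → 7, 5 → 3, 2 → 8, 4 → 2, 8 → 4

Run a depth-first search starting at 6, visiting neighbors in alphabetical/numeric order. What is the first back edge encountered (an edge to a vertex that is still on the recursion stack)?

DFS from 6 (visiting neighbors in alphabetical/numeric order); mark gray on enter, black on exit:
6 gray
  1 gray
    4 gray
      0 gray
        7 gray
        7 black
      0 black
      2 gray
        3 gray
          3→7: 7 black — skip
        3 black
        5 gray
          5→0: 0 black — skip
          5→3: 3 black — skip
          5→7: 7 black — skip
          8 gray
            8→4: 4 is gray → back edge
First back edge: 8 → 4.

8→4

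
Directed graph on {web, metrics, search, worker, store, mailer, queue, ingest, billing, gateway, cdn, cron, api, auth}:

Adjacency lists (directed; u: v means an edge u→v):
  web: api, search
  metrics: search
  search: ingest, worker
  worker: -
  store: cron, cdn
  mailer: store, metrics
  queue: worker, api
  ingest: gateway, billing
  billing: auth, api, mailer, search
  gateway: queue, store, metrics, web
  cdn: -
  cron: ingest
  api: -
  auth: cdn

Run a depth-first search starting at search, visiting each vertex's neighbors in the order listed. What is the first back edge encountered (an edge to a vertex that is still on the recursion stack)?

DFS from search (visiting each vertex's neighbors in the order listed); mark gray on enter, black on exit:
search gray
  ingest gray
    gateway gray
      queue gray
        worker gray
        worker black
        api gray
        api black
      queue black
      store gray
        cron gray
          cron→ingest: ingest is gray → back edge
First back edge: cron → ingest.

cron->ingest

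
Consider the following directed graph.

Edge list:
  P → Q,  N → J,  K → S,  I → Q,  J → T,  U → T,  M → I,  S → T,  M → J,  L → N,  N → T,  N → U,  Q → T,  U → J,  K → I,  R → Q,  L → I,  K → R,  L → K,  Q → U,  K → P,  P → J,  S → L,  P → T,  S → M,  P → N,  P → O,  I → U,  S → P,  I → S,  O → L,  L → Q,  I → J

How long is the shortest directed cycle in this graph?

3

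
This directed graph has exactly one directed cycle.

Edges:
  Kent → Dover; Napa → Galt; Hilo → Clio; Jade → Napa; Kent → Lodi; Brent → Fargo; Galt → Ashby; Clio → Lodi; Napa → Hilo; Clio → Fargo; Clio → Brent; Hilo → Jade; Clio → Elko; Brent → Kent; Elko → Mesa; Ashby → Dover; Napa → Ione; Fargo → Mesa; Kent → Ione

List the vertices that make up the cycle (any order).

Hilo, Jade, Napa

DFS with gray/black marking from Hilo:
Hilo gray
  Jade gray
    Napa gray
      Ione gray
      Ione black
      Galt gray
        Ashby gray
          Dover gray
          Dover black
        Ashby black
      Galt black
      Napa→Hilo: Hilo is gray → back edge
Back edge closes the cycle Hilo → Jade → Napa → Hilo; its vertices are {Hilo, Jade, Napa}.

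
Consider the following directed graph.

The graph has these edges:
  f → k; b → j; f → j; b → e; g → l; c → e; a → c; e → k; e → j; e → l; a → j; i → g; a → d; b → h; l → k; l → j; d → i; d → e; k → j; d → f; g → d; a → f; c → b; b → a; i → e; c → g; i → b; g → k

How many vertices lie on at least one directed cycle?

A vertex is on a directed cycle iff it belongs to a strongly connected component of size ≥ 2 (or has a self-loop).
The vertices on cycles are {a, b, c, d, g, i} — 6 in total.

6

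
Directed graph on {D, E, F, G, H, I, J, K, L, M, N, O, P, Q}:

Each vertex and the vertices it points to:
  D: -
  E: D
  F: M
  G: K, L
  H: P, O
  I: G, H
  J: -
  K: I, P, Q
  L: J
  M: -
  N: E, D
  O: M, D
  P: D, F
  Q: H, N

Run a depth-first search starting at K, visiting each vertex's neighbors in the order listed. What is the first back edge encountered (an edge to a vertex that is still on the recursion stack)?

G->K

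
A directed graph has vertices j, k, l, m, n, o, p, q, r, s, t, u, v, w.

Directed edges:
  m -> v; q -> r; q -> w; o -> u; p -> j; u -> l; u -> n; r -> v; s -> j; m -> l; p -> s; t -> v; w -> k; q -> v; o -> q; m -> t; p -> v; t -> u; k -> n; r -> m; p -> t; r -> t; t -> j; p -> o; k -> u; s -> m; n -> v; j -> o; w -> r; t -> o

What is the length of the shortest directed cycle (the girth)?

4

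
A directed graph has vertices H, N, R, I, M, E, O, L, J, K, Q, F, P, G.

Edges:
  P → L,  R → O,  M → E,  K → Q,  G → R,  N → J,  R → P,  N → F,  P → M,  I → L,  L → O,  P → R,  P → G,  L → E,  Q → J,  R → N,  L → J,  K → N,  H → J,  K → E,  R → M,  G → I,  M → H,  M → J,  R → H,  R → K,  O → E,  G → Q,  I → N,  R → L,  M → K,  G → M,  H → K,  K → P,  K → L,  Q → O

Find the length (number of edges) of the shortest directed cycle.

2

For each vertex v, BFS finds the shortest path from v back to v.
The shortest such closed walk is R → P → R, length 2.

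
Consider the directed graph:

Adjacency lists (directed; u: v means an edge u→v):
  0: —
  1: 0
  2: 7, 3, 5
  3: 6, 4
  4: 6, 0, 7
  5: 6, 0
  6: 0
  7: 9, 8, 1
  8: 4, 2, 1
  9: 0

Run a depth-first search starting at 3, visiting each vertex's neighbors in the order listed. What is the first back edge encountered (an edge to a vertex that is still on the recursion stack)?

8->4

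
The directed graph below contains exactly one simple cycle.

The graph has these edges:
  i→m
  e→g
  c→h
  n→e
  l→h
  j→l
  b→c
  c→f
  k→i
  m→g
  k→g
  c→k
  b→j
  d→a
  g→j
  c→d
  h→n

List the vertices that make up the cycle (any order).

e, g, h, j, l, n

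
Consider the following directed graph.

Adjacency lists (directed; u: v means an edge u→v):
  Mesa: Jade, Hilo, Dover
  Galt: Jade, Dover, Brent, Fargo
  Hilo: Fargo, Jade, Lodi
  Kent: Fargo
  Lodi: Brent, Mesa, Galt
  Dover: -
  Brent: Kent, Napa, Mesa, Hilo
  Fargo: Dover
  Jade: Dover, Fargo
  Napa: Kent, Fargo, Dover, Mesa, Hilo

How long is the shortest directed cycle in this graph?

3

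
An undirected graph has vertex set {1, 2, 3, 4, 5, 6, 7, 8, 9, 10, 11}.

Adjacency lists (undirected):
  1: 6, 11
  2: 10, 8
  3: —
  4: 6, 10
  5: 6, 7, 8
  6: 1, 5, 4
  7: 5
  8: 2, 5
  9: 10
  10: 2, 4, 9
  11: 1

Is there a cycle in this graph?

Yes

DFS, tracking each vertex's parent; an edge to a visited non-parent vertex closes a cycle.
Start from 9:
visit 9 (parent –)
  visit 10 (parent 9)
    visit 2 (parent 10)
      2–10: parent, skip
      visit 8 (parent 2)
        8–2: parent, skip
        visit 5 (parent 8)
          visit 6 (parent 5)
            visit 1 (parent 6)
              1–6: parent, skip
              visit 11 (parent 1)
                11–1: parent, skip
            6–5: parent, skip
            visit 4 (parent 6)
              4–6: parent, skip
              4–10: 10 visited and ≠ parent → cycle
Cycle: 10 – 2 – 8 – 5 – 6 – 4 – 10.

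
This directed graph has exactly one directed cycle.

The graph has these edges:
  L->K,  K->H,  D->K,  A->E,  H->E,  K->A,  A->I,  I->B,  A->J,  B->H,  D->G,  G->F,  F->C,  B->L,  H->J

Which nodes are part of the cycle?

A, B, I, K, L

DFS with gray/black marking from K:
K gray
  H gray
    E gray
    E black
    J gray
    J black
  H black
  A gray
    I gray
      B gray
        B→H: H black — skip
        L gray
          L→K: K is gray → back edge
Back edge closes the cycle K → A → I → B → L → K; its vertices are {A, B, I, K, L}.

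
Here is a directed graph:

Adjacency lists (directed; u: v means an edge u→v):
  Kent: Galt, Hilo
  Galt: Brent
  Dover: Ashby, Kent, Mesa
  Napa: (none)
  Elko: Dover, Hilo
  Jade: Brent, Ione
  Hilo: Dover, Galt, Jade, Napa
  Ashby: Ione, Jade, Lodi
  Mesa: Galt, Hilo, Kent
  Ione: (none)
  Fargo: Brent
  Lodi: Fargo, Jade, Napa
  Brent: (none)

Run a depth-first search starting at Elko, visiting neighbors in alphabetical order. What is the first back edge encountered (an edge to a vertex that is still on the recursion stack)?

Hilo→Dover

DFS from Elko (visiting neighbors in alphabetical order); mark gray on enter, black on exit:
Elko gray
  Dover gray
    Ashby gray
      Ione gray
      Ione black
      Jade gray
        Brent gray
        Brent black
        Jade→Ione: Ione black — skip
      Jade black
      Lodi gray
        Fargo gray
          Fargo→Brent: Brent black — skip
        Fargo black
        Lodi→Jade: Jade black — skip
        Napa gray
        Napa black
      Lodi black
    Ashby black
    Kent gray
      Galt gray
        Galt→Brent: Brent black — skip
      Galt black
      Hilo gray
        Hilo→Dover: Dover is gray → back edge
First back edge: Hilo → Dover.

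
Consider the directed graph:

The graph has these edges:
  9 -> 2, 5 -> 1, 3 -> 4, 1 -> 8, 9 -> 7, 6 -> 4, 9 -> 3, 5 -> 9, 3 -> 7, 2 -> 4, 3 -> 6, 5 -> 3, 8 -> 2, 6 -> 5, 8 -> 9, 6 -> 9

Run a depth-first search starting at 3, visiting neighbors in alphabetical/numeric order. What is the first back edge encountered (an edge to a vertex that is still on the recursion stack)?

9->3

DFS from 3 (visiting neighbors in alphabetical/numeric order); mark gray on enter, black on exit:
3 gray
  4 gray
  4 black
  6 gray
    6→4: 4 black — skip
    5 gray
      1 gray
        8 gray
          2 gray
            2→4: 4 black — skip
          2 black
          9 gray
            9→2: 2 black — skip
            9→3: 3 is gray → back edge
First back edge: 9 → 3.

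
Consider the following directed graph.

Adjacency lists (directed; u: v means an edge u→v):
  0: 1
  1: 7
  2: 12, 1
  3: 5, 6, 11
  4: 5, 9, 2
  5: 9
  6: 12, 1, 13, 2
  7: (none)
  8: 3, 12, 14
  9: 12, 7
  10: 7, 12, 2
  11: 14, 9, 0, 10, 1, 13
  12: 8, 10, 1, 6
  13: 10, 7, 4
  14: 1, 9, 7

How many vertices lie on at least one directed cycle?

A vertex is on a directed cycle iff it belongs to a strongly connected component of size ≥ 2 (or has a self-loop).
The vertices on cycles are {2, 3, 4, 5, 6, 8, 9, 10, 11, 12, 13, 14} — 12 in total.

12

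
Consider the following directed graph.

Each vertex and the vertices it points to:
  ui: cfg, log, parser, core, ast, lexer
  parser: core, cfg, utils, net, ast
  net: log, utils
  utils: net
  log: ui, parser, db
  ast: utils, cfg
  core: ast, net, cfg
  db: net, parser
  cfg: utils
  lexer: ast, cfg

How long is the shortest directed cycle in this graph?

2

For each vertex v, BFS finds the shortest path from v back to v.
The shortest such closed walk is log → ui → log, length 2.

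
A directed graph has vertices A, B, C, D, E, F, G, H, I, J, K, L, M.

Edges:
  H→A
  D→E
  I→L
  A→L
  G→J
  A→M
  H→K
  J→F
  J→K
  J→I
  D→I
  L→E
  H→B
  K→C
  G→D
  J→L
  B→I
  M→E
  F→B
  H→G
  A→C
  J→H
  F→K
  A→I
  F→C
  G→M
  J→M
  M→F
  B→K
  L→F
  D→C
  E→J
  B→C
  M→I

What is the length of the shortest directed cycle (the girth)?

3

For each vertex v, BFS finds the shortest path from v back to v.
The shortest such closed walk is H → G → J → H, length 3.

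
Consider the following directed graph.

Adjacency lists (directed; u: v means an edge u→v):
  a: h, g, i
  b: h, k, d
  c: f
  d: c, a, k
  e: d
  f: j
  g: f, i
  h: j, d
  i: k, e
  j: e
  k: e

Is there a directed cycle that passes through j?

Yes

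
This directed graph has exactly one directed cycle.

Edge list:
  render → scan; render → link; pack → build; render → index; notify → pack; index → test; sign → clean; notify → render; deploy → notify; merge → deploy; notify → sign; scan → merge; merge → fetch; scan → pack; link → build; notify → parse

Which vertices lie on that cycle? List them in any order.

scan, merge, deploy, notify, render

DFS with gray/black marking from deploy:
deploy gray
  notify gray
    render gray
      scan gray
        pack gray
          build gray
          build black
        pack black
        merge gray
          fetch gray
          fetch black
          merge→deploy: deploy is gray → back edge
Back edge closes the cycle deploy → notify → render → scan → merge → deploy; its vertices are {scan, merge, deploy, notify, render}.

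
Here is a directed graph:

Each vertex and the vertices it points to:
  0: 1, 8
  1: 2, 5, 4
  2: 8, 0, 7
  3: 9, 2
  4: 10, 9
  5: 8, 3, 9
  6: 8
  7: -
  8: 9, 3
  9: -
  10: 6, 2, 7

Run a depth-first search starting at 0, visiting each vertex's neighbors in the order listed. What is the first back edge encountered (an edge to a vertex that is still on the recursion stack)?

3->2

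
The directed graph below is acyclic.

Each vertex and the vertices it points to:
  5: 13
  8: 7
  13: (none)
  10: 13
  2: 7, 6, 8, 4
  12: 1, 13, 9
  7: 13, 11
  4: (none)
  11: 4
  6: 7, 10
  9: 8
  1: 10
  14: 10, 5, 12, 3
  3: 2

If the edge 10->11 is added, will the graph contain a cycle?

Adding 10→11 creates a cycle iff 11 can already reach 10.
Explore from 11: no path reaches 10. The graph stays acyclic.

No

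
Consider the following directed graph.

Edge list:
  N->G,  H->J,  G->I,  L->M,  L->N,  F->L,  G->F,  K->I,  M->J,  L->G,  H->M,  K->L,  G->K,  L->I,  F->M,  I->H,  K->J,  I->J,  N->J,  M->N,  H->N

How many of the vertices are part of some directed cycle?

8

A vertex is on a directed cycle iff it belongs to a strongly connected component of size ≥ 2 (or has a self-loop).
The vertices on cycles are {F, G, H, I, K, L, M, N} — 8 in total.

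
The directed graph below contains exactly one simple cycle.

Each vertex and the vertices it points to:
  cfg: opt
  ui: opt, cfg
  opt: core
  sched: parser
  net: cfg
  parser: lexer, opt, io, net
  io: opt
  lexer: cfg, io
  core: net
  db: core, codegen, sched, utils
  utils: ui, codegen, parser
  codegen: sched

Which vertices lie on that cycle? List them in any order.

DFS with gray/black marking from core:
core gray
  net gray
    cfg gray
      opt gray
        opt→core: core is gray → back edge
Back edge closes the cycle core → net → cfg → opt → core; its vertices are {cfg, net, opt, core}.

cfg, net, opt, core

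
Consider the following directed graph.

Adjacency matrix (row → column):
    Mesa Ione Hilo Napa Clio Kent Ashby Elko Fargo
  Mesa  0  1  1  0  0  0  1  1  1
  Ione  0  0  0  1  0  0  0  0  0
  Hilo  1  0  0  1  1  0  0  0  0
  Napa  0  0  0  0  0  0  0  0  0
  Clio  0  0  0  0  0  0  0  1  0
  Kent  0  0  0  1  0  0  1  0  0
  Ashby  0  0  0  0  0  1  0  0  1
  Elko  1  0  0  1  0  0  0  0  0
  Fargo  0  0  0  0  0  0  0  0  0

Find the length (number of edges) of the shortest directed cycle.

2

For each vertex v, BFS finds the shortest path from v back to v.
The shortest such closed walk is Mesa → Elko → Mesa, length 2.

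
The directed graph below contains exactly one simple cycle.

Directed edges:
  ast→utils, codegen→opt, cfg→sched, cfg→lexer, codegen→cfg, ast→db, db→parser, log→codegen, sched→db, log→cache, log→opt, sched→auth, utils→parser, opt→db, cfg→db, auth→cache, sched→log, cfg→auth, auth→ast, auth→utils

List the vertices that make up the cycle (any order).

cfg, log, sched, codegen

DFS with gray/black marking from sched:
sched gray
  auth gray
    ast gray
      db gray
        parser gray
        parser black
      db black
      utils gray
        utils→parser: parser black — skip
      utils black
    ast black
    auth→utils: utils black — skip
    cache gray
    cache black
  auth black
  sched→db: db black — skip
  log gray
    opt gray
      opt→db: db black — skip
    opt black
    log→cache: cache black — skip
    codegen gray
      codegen→opt: opt black — skip
      cfg gray
        cfg→sched: sched is gray → back edge
Back edge closes the cycle sched → log → codegen → cfg → sched; its vertices are {cfg, log, sched, codegen}.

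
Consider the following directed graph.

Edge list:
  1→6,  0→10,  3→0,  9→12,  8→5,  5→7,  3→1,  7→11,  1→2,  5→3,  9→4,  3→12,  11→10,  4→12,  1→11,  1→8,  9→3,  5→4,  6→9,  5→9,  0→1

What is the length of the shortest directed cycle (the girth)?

For each vertex v, BFS finds the shortest path from v back to v.
The shortest such closed walk is 1 → 8 → 5 → 3 → 1, length 4.

4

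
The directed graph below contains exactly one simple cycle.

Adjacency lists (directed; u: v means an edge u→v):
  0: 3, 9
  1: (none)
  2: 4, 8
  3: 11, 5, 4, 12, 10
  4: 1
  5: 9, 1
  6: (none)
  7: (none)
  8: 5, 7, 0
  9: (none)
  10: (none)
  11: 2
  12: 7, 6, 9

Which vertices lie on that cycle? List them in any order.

0, 2, 3, 8, 11

DFS with gray/black marking from 3:
3 gray
  11 gray
    2 gray
      4 gray
        1 gray
        1 black
      4 black
      8 gray
        5 gray
          9 gray
          9 black
          5→1: 1 black — skip
        5 black
        7 gray
        7 black
        0 gray
          0→3: 3 is gray → back edge
Back edge closes the cycle 3 → 11 → 2 → 8 → 0 → 3; its vertices are {0, 2, 3, 8, 11}.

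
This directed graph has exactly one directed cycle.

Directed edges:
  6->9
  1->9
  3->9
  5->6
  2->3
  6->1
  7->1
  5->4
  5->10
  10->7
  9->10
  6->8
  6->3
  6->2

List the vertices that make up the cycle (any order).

DFS with gray/black marking from 10:
10 gray
  7 gray
    1 gray
      9 gray
        9→10: 10 is gray → back edge
Back edge closes the cycle 10 → 7 → 1 → 9 → 10; its vertices are {1, 7, 9, 10}.

1, 7, 9, 10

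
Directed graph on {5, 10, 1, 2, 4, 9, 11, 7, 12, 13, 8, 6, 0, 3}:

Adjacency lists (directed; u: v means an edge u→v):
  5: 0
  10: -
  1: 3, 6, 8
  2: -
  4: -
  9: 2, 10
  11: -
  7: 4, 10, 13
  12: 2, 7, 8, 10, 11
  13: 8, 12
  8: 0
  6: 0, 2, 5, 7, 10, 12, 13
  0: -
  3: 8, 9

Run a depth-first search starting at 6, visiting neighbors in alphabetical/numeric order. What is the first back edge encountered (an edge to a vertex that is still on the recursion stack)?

12->7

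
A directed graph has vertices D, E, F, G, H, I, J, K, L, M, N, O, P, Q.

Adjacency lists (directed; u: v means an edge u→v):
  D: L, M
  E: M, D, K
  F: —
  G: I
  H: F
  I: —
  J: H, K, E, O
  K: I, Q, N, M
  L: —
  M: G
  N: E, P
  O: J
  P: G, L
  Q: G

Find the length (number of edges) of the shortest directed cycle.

2

For each vertex v, BFS finds the shortest path from v back to v.
The shortest such closed walk is J → O → J, length 2.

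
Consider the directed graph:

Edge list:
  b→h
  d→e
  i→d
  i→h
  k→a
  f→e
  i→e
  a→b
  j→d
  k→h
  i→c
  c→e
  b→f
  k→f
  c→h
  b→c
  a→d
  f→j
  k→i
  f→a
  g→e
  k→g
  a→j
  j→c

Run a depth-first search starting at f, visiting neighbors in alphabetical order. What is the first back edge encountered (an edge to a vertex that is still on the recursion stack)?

b->f

DFS from f (visiting neighbors in alphabetical order); mark gray on enter, black on exit:
f gray
  a gray
    b gray
      c gray
        e gray
        e black
        h gray
        h black
      c black
      b→f: f is gray → back edge
First back edge: b → f.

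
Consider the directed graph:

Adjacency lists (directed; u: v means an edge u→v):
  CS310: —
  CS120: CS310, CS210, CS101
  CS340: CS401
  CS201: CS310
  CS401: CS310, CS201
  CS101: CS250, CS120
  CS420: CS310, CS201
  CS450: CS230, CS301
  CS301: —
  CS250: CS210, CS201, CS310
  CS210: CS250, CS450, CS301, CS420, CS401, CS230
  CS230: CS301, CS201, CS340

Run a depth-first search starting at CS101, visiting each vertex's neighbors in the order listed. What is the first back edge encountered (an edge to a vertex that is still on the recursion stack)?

DFS from CS101 (visiting each vertex's neighbors in the order listed); mark gray on enter, black on exit:
CS101 gray
  CS250 gray
    CS210 gray
      CS210→CS250: CS250 is gray → back edge
First back edge: CS210 → CS250.

CS210→CS250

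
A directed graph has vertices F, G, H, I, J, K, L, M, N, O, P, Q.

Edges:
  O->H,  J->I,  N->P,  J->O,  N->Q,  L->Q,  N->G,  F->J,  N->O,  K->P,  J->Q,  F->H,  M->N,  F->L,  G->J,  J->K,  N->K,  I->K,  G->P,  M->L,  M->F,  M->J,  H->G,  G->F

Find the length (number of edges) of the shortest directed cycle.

3

For each vertex v, BFS finds the shortest path from v back to v.
The shortest such closed walk is F → H → G → F, length 3.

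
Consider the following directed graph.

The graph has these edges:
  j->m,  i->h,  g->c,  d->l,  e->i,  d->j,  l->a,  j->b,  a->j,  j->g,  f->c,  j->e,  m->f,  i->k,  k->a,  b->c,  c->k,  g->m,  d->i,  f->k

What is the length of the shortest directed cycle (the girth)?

For each vertex v, BFS finds the shortest path from v back to v.
The shortest such closed walk is j → e → i → k → a → j, length 5.

5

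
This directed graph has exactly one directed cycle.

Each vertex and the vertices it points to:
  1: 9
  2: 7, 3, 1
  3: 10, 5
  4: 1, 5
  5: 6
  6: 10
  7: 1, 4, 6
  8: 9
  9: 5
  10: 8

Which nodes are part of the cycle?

5, 6, 8, 9, 10

DFS with gray/black marking from 6:
6 gray
  10 gray
    8 gray
      9 gray
        5 gray
          5→6: 6 is gray → back edge
Back edge closes the cycle 6 → 10 → 8 → 9 → 5 → 6; its vertices are {5, 6, 8, 9, 10}.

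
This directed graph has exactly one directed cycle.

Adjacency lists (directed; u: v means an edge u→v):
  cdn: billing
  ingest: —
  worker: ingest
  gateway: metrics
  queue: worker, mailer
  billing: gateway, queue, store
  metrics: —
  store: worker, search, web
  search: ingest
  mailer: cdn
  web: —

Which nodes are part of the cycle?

cdn, queue, mailer, billing

DFS with gray/black marking from billing:
billing gray
  gateway gray
    metrics gray
    metrics black
  gateway black
  queue gray
    worker gray
      ingest gray
      ingest black
    worker black
    mailer gray
      cdn gray
        cdn→billing: billing is gray → back edge
Back edge closes the cycle billing → queue → mailer → cdn → billing; its vertices are {cdn, queue, mailer, billing}.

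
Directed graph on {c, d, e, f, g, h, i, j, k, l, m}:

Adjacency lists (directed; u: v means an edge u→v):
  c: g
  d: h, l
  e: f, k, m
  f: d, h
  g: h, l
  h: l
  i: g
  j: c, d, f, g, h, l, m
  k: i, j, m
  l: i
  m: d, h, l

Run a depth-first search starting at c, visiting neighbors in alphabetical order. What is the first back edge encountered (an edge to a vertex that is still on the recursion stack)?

DFS from c (visiting neighbors in alphabetical order); mark gray on enter, black on exit:
c gray
  g gray
    h gray
      l gray
        i gray
          i→g: g is gray → back edge
First back edge: i → g.

i->g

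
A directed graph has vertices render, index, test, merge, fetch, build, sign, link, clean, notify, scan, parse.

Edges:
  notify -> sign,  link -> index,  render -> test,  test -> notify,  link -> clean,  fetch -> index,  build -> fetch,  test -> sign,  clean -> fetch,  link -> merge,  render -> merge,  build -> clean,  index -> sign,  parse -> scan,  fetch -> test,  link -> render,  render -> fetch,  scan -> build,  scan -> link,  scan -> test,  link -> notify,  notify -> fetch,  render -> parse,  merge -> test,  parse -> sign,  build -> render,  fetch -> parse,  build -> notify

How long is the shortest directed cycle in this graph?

For each vertex v, BFS finds the shortest path from v back to v.
The shortest such closed walk is notify → fetch → test → notify, length 3.

3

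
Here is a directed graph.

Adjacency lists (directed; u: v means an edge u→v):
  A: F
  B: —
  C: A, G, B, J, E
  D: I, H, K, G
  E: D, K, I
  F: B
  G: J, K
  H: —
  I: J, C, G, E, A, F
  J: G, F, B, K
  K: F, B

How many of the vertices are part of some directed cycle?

6

A vertex is on a directed cycle iff it belongs to a strongly connected component of size ≥ 2 (or has a self-loop).
The vertices on cycles are {C, D, E, G, I, J} — 6 in total.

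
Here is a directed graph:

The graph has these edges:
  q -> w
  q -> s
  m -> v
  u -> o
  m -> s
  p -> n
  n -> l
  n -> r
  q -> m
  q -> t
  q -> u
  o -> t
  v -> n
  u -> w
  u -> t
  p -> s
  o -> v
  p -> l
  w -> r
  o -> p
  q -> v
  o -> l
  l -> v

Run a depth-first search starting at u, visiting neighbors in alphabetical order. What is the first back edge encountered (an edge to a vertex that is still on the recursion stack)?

n->l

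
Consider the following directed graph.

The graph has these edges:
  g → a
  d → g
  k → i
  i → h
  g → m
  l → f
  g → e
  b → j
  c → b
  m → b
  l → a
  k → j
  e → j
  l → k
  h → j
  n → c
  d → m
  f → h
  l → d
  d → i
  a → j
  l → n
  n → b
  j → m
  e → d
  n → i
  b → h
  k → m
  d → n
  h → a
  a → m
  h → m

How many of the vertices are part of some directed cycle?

A vertex is on a directed cycle iff it belongs to a strongly connected component of size ≥ 2 (or has a self-loop).
The vertices on cycles are {a, b, d, e, g, h, j, m} — 8 in total.

8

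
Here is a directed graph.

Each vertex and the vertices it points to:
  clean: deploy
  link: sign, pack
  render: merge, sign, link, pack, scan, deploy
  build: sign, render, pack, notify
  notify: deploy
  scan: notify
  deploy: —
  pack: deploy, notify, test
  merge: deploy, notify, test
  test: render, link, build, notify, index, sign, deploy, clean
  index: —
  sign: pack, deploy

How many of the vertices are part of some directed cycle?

A vertex is on a directed cycle iff it belongs to a strongly connected component of size ≥ 2 (or has a self-loop).
The vertices on cycles are {link, pack, sign, test, build, merge, render} — 7 in total.

7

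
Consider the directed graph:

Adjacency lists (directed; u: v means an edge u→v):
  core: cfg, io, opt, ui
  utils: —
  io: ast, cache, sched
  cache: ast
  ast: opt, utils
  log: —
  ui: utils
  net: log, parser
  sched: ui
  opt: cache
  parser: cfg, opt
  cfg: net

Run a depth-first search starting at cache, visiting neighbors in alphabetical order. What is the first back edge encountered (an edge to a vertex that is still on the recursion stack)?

opt→cache

DFS from cache (visiting neighbors in alphabetical order); mark gray on enter, black on exit:
cache gray
  ast gray
    opt gray
      opt→cache: cache is gray → back edge
First back edge: opt → cache.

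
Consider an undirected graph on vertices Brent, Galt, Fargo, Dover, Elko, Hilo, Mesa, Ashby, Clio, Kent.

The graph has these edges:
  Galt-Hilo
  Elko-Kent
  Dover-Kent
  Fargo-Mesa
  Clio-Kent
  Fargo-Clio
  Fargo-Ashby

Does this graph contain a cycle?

No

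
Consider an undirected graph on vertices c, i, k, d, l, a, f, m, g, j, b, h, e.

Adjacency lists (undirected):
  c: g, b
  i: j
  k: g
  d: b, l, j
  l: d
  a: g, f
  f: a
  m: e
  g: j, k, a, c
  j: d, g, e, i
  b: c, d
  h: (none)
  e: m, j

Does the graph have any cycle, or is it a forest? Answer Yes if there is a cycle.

DFS, tracking each vertex's parent; an edge to a visited non-parent vertex closes a cycle.
Start from d:
visit d (parent –)
  visit b (parent d)
    visit c (parent b)
      visit g (parent c)
        visit j (parent g)
          j–d: d visited and ≠ parent → cycle
Cycle: d – b – c – g – j – d.

Yes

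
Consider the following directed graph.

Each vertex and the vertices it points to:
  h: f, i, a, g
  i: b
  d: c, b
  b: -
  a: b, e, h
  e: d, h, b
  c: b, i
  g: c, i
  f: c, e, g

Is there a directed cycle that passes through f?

f is on a cycle iff f can reach itself via ≥1 edge.
f → e → h → f — yes.

Yes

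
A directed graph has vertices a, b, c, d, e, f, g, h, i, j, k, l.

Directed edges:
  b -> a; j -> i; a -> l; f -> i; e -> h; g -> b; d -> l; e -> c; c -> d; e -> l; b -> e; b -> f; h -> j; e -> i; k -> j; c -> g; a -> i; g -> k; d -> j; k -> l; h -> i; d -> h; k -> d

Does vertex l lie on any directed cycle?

No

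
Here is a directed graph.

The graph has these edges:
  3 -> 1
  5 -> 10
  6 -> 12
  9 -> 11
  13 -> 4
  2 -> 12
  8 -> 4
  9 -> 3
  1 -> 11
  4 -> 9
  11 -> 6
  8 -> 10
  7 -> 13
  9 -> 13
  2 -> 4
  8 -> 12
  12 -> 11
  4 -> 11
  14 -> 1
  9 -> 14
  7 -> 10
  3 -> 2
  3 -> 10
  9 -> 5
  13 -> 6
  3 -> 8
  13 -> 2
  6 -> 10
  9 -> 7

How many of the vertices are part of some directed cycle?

10

A vertex is on a directed cycle iff it belongs to a strongly connected component of size ≥ 2 (or has a self-loop).
The vertices on cycles are {2, 3, 4, 6, 7, 8, 9, 11, 12, 13} — 10 in total.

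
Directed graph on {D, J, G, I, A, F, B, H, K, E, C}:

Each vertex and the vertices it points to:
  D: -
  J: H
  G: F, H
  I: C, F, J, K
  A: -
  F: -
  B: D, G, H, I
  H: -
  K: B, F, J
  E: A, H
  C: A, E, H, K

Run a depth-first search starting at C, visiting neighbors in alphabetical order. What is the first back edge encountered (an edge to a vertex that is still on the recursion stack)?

DFS from C (visiting neighbors in alphabetical order); mark gray on enter, black on exit:
C gray
  A gray
  A black
  E gray
    E→A: A black — skip
    H gray
    H black
  E black
  C→H: H black — skip
  K gray
    B gray
      D gray
      D black
      G gray
        F gray
        F black
        G→H: H black — skip
      G black
      B→H: H black — skip
      I gray
        I→C: C is gray → back edge
First back edge: I → C.

I->C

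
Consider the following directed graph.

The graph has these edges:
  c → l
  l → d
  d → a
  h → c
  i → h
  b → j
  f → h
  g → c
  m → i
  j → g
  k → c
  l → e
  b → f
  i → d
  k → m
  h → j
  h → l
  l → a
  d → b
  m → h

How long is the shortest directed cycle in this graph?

5

For each vertex v, BFS finds the shortest path from v back to v.
The shortest such closed walk is d → b → f → h → l → d, length 5.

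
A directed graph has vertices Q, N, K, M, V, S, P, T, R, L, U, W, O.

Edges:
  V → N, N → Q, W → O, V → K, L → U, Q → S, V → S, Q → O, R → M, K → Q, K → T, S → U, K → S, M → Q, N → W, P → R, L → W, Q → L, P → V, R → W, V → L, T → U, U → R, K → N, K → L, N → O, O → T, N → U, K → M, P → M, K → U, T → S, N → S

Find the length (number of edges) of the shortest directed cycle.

For each vertex v, BFS finds the shortest path from v back to v.
The shortest such closed walk is R → M → Q → L → U → R, length 5.

5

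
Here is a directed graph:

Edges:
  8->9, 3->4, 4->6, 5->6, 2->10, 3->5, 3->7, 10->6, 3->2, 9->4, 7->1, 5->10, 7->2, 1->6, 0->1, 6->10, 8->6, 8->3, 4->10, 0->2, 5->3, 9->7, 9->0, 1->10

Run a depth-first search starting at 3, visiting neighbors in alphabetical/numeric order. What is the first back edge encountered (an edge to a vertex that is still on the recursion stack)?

DFS from 3 (visiting neighbors in alphabetical/numeric order); mark gray on enter, black on exit:
3 gray
  2 gray
    10 gray
      6 gray
        6→10: 10 is gray → back edge
First back edge: 6 → 10.

6->10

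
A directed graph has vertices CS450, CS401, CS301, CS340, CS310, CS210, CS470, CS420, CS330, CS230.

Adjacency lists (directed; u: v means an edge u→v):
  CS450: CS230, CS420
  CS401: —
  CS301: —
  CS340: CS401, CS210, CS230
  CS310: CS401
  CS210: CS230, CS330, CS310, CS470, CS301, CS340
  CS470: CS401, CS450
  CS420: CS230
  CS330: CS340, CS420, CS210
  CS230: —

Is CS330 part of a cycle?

Yes

CS330 is on a cycle iff CS330 can reach itself via ≥1 edge.
CS330 → CS210 → CS330 — yes.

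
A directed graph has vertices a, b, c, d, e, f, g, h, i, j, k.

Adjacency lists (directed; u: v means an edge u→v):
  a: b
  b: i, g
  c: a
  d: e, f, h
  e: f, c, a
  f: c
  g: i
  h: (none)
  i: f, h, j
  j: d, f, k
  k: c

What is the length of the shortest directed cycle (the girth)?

For each vertex v, BFS finds the shortest path from v back to v.
The shortest such closed walk is b → i → f → c → a → b, length 5.

5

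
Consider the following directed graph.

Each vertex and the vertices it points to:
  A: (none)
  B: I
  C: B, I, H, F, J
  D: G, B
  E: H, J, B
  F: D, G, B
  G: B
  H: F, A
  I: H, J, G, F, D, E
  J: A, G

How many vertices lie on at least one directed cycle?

A vertex is on a directed cycle iff it belongs to a strongly connected component of size ≥ 2 (or has a self-loop).
The vertices on cycles are {B, D, E, F, G, H, I, J} — 8 in total.

8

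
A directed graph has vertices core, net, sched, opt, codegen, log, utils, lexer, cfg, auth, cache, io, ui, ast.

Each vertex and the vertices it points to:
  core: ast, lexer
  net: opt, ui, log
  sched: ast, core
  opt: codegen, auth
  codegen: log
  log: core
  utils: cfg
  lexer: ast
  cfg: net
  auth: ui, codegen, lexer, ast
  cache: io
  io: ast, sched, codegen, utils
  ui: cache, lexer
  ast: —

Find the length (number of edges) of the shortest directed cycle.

For each vertex v, BFS finds the shortest path from v back to v.
The shortest such closed walk is io → utils → cfg → net → ui → cache → io, length 6.

6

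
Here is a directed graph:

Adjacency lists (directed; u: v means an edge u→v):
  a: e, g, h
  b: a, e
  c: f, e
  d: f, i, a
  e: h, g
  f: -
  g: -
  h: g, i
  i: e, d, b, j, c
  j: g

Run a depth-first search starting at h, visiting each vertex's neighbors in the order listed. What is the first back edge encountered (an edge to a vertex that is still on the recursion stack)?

e->h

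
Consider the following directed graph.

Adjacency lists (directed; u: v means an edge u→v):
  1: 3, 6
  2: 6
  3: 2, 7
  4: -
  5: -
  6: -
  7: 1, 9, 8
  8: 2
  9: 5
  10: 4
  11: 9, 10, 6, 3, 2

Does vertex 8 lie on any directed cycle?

No

8 lies on a cycle iff there is a path from 8 back to itself.
Exploring from 8, it never reaches itself; equivalently, its strongly connected component is a singleton.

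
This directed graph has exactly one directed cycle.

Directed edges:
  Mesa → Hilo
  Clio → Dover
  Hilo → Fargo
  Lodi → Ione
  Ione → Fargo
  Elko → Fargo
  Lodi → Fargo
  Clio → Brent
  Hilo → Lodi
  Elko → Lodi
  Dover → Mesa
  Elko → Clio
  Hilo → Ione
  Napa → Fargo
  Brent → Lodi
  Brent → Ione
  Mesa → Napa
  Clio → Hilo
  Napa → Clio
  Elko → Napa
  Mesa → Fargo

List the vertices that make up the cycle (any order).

DFS with gray/black marking from Clio:
Clio gray
  Hilo gray
    Fargo gray
    Fargo black
    Ione gray
      Ione→Fargo: Fargo black — skip
    Ione black
    Lodi gray
      Lodi→Ione: Ione black — skip
      Lodi→Fargo: Fargo black — skip
    Lodi black
  Hilo black
  Brent gray
    Brent→Lodi: Lodi black — skip
    Brent→Ione: Ione black — skip
  Brent black
  Dover gray
    Mesa gray
      Mesa→Fargo: Fargo black — skip
      Mesa→Hilo: Hilo black — skip
      Napa gray
        Napa→Fargo: Fargo black — skip
        Napa→Clio: Clio is gray → back edge
Back edge closes the cycle Clio → Dover → Mesa → Napa → Clio; its vertices are {Clio, Mesa, Napa, Dover}.

Clio, Mesa, Napa, Dover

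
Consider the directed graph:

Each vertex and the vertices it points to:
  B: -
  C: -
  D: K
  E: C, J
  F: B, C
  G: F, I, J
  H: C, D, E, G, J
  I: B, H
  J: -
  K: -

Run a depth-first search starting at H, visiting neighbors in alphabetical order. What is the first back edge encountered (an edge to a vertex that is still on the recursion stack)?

DFS from H (visiting neighbors in alphabetical order); mark gray on enter, black on exit:
H gray
  C gray
  C black
  D gray
    K gray
    K black
  D black
  E gray
    E→C: C black — skip
    J gray
    J black
  E black
  G gray
    F gray
      B gray
      B black
      F→C: C black — skip
    F black
    I gray
      I→B: B black — skip
      I→H: H is gray → back edge
First back edge: I → H.

I→H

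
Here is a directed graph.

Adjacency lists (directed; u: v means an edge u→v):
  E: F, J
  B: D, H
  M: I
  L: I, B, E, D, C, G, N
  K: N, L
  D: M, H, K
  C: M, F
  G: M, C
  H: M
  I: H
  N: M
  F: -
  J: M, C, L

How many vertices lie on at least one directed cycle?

A vertex is on a directed cycle iff it belongs to a strongly connected component of size ≥ 2 (or has a self-loop).
The vertices on cycles are {B, D, E, H, I, J, K, L, M} — 9 in total.

9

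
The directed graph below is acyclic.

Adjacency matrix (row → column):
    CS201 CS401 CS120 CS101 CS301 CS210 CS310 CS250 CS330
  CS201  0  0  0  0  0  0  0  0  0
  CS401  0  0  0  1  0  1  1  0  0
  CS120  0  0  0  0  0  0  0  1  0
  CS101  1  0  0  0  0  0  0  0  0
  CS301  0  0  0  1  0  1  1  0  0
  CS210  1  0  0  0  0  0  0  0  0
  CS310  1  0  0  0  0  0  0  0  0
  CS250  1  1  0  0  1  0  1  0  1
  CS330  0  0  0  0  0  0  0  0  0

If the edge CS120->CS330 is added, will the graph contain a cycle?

No

Adding CS120→CS330 creates a cycle iff CS330 can already reach CS120.
Explore from CS330: no path reaches CS120. The graph stays acyclic.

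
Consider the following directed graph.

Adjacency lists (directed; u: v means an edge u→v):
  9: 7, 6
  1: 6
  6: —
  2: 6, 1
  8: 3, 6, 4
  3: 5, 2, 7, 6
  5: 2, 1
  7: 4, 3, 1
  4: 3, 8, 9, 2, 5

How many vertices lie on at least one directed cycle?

5

A vertex is on a directed cycle iff it belongs to a strongly connected component of size ≥ 2 (or has a self-loop).
The vertices on cycles are {3, 4, 7, 8, 9} — 5 in total.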